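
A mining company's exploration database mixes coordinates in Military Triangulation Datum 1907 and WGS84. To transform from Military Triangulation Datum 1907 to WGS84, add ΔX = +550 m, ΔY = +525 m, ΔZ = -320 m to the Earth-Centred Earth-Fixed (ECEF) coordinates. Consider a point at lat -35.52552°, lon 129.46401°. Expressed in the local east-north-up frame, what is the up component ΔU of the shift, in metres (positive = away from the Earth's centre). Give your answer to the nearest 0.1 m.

ΔU = 231.3 m

At φ = -35.52552°, λ = 129.46401°: sin φ = -0.581066, cos φ = 0.813857, sin λ = 0.772024, cos λ = -0.635593.
ΔU = cos φ cos λ·ΔX + cos φ sin λ·ΔY + sin φ·ΔZ = (0.813857)(-0.635593)(550) + (0.813857)(0.772024)(525) + (-0.581066)(-320) = 231.30 m.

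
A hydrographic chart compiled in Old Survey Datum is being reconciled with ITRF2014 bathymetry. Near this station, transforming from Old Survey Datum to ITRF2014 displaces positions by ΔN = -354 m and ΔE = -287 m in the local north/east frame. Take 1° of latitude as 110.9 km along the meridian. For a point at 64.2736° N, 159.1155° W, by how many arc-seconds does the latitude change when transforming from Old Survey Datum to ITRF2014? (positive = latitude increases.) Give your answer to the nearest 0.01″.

1° of latitude = 110.9 km, so Δφ = -354.0 / 110900 = -0.0031921° = -11.491″.

Δφ = -11.49″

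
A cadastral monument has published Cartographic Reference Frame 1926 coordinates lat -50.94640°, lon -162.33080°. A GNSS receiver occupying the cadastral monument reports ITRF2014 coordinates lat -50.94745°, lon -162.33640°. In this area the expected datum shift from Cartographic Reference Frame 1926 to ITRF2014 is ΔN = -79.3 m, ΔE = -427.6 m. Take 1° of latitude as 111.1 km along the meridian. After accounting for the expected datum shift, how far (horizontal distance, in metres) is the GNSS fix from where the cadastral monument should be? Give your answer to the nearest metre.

52 m

Observed coordinate differences: Δφ = -0.00105°, Δλ = -0.00560°.
Converting to metres (1° lat = 111100 m, cos φ = 0.630047): observed ΔN = -116.7 m, observed ΔE = -392.0 m.
Subtracting the expected shift leaves a residual of -116.7 − (-79.3) = -37.4 m north and -392.0 − (-427.6) = 35.6 m east.
Residual distance = √((-37.4)² + 35.6²) = 51.6 m.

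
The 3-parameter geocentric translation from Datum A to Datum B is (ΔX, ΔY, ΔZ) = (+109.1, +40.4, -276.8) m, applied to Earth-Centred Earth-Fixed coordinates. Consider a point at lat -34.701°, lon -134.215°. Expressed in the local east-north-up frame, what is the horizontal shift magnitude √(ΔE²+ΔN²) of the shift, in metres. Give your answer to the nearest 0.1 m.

291.7 m

The local east axis at (φ, λ) is (−sin λ, cos λ, 0), so ΔE = −sin(-134.215°)·109.1 + cos(-134.215°)·40.4 = 50.02 m.
The local north axis is (−sin φ cos λ, −sin φ sin λ, cos φ), giving ΔN = -43.313 − 16.484 − 227.567 = -287.36 m.
Horizontal magnitude = √(ΔE² + ΔN²) = √(50.02² + (-287.36)²) = 291.68 m.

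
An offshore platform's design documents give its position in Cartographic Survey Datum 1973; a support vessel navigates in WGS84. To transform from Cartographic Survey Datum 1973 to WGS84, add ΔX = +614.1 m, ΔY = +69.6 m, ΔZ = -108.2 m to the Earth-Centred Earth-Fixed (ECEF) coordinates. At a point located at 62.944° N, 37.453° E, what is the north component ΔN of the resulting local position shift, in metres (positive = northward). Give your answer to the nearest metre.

At φ = 62.944°, λ = 37.453°: sin φ = 0.890562, cos φ = 0.454861, sin λ = 0.608110, cos λ = 0.793852.
ΔN = −sin φ cos λ·ΔX − sin φ sin λ·ΔY + cos φ·ΔZ = −(0.890562)(0.793852)(614.1) − (0.890562)(0.608110)(69.6) + (0.454861)(-108.2) = -521.06 m.

ΔN = -521 m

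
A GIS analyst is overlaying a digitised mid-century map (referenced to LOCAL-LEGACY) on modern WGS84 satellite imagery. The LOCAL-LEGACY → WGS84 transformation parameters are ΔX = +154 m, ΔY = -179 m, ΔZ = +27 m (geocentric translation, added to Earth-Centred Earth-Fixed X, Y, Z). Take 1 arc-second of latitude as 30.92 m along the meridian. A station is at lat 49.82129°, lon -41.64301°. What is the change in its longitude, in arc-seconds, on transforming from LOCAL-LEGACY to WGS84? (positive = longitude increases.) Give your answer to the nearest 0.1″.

sin φ = 0.764036, cos φ = 0.645174, sin λ = -0.664487, cos λ = 0.747299.
East component: ΔE = −sin λ·ΔX + cos λ·ΔY = −(-0.664487)(154) + (0.747299)(-179) = -31.44 m.
1° of latitude spans 3600 × 30.92 = 111312 m; at latitude φ, 1° of longitude spans that × cos φ = 71815.6 m, so Δλ = -31.44 / 71815.6 × 3600 = -1.576″.

Δλ = -1.6″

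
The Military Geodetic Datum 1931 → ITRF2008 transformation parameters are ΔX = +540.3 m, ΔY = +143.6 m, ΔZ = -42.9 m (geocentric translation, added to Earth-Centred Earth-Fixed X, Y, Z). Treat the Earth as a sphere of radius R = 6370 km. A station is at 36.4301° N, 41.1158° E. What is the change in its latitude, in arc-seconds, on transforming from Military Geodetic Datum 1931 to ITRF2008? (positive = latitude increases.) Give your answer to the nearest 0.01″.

Δφ = -10.76″

sin φ = 0.593842, cos φ = 0.804582, sin λ = 0.657583, cos λ = 0.753382.
North component: ΔN = −sin φ cos λ·ΔX − sin φ sin λ·ΔY + cos φ·ΔZ = −(0.593842)(0.753382)(540.3) − (0.593842)(0.657583)(143.6) + (0.804582)(-42.9) = -332.32 m.
1° of latitude spans πR/180 = 111177 m, so Δφ = -332.32 / 111177 × 3600 = -10.761″.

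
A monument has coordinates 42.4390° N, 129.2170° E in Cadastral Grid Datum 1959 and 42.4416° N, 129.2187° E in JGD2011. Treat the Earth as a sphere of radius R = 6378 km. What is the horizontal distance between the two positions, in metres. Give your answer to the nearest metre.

Δφ = 42.4416° − 42.4390° = +0.0026°; Δλ = 129.2187° − 129.2170° = +0.0017°.
1° along a meridian = πR/180 = 111317 m.
ΔN = Δφ × 111317 = 289.4 m; ΔE = Δλ × 111317 × cos(42.4390°) = +0.0017 × 111317 × 0.737996 = 139.7 m.
Distance = √(ΔE² + ΔN²) = √(139.7² + 289.4²) = 321.4 m.

321 m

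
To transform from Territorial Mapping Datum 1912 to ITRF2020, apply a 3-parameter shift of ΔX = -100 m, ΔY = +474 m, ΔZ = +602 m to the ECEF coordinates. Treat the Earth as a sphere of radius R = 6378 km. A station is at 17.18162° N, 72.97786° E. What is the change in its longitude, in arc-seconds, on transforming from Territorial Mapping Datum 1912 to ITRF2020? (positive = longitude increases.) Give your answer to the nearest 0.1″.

sin φ = 0.295402, cos φ = 0.955373, sin λ = 0.956192, cos λ = 0.292741.
East component: ΔE = −sin λ·ΔX + cos λ·ΔY = −(0.956192)(-100) + (0.292741)(474) = 234.38 m.
1° of latitude spans πR/180 = 111317 m; at latitude φ, 1° of longitude spans that × cos φ = 106349.4 m, so Δλ = 234.38 / 106349.4 × 3600 = 7.934″.

Δλ = 7.9″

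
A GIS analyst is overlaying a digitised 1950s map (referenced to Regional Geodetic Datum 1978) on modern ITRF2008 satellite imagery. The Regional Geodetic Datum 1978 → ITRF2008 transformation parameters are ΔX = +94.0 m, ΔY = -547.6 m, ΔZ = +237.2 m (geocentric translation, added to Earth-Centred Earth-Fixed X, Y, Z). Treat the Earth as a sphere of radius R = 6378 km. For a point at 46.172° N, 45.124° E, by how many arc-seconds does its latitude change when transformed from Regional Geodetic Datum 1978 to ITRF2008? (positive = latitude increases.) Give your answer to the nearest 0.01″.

sin φ = 0.721422, cos φ = 0.692496, sin λ = 0.708635, cos λ = 0.705575.
North component: ΔN = −sin φ cos λ·ΔX − sin φ sin λ·ΔY + cos φ·ΔZ = −(0.721422)(0.705575)(94.0) − (0.721422)(0.708635)(-547.6) + (0.692496)(237.2) = 396.36 m.
1° of latitude spans πR/180 = 111317 m, so Δφ = 396.36 / 111317 × 3600 = 12.818″.

Δφ = 12.82″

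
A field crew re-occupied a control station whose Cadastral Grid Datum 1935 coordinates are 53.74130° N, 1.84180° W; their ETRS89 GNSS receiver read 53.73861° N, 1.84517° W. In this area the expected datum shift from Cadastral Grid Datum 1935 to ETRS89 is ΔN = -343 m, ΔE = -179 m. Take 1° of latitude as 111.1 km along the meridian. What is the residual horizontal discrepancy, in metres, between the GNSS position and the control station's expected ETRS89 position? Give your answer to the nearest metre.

61 m

Observed coordinate differences: Δφ = -0.00269°, Δλ = -0.00337°.
Converting to metres (1° lat = 111100 m, cos φ = 0.591432): observed ΔN = -298.9 m, observed ΔE = -221.4 m.
Subtracting the expected shift leaves a residual of -298.9 − (-343) = 44.1 m north and -221.4 − (-179) = -42.4 m east.
Residual distance = √(44.1² + (-42.4)²) = 61.2 m.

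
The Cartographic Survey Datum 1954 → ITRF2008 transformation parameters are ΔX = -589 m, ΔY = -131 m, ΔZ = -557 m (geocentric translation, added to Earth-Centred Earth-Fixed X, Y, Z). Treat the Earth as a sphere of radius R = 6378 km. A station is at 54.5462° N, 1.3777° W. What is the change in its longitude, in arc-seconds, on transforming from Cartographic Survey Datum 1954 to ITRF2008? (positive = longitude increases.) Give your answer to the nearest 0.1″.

sin φ = 0.814583, cos φ = 0.580046, sin λ = -0.024043, cos λ = 0.999711.
East component: ΔE = −sin λ·ΔX + cos λ·ΔY = −(-0.024043)(-589) + (0.999711)(-131) = -145.12 m.
1° of latitude spans πR/180 = 111317 m; at latitude φ, 1° of longitude spans that × cos φ = 64569.1 m, so Δλ = -145.12 / 64569.1 × 3600 = -8.091″.

Δλ = -8.1″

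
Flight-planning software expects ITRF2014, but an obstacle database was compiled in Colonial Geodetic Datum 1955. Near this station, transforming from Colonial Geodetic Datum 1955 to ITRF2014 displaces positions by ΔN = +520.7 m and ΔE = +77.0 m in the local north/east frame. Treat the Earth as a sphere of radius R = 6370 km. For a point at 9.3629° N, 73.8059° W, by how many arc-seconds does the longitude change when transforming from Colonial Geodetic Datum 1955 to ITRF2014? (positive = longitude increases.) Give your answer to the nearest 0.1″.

At latitude 9.3629°, cos φ = 0.986678.
One radian of longitude at latitude φ spans R cos φ, so Δλ = ΔE / (R cos φ) = 77.0 / (6370000 × 0.986678) = 1.2251e-05 rad = 2.527″.

Δλ = 2.5″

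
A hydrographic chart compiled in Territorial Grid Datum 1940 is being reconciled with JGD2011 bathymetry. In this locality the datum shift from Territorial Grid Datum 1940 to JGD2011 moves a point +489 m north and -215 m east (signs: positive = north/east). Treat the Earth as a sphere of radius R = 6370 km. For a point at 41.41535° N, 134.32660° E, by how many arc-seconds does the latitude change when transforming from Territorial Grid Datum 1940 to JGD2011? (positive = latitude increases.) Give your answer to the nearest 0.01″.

On a sphere of radius R, 1 rad of latitude = R, so Δφ = ΔN / R = 489.0 / 6370000 = 7.6766e-05 rad = 15.834″.

Δφ = 15.83″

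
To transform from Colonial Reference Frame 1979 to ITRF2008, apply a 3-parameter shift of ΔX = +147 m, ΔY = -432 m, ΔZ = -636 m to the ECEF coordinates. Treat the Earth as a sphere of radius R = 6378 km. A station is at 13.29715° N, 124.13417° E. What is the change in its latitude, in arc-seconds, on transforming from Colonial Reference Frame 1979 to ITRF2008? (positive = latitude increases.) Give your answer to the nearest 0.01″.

sin φ = 0.230001, cos φ = 0.973190, sin λ = 0.827726, cos λ = -0.561133.
North component: ΔN = −sin φ cos λ·ΔX − sin φ sin λ·ΔY + cos φ·ΔZ = −(0.230001)(-0.561133)(147) − (0.230001)(0.827726)(-432) + (0.973190)(-636) = -517.73 m.
1° of latitude spans πR/180 = 111317 m, so Δφ = -517.73 / 111317 × 3600 = -16.744″.

Δφ = -16.74″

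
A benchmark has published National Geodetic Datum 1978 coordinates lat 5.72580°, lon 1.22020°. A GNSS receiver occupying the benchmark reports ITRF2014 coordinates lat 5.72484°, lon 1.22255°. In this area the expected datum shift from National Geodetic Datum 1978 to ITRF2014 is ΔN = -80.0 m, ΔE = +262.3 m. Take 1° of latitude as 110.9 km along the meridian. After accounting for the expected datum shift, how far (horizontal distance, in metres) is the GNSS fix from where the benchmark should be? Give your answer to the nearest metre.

27 m

Observed coordinate differences: Δφ = -0.00096°, Δλ = +0.00235°.
Converting to metres (1° lat = 110900 m, cos φ = 0.995011): observed ΔN = -106.5 m, observed ΔE = 259.3 m.
Subtracting the expected shift leaves a residual of -106.5 − (-80.0) = -26.5 m north and 259.3 − (262.3) = -3.0 m east.
Residual distance = √((-26.5)² + (-3.0)²) = 26.6 m.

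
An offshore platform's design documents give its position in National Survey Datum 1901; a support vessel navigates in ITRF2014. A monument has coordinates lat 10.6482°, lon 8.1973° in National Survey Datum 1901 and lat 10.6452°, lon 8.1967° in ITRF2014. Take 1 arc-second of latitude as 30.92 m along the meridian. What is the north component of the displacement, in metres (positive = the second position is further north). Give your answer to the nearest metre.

ΔN = -334 m

Δφ = 10.6452° − 10.6482° = -0.0030°; Δλ = 8.1967° − 8.1973° = -0.0006°.
1° of latitude = 3600 × 30.92 = 111312 m.
ΔN = Δφ × 111312 = -333.9 m; ΔE = Δλ × 111312 × cos(10.6482°) = -0.0006 × 111312 × 0.982780 = -65.6 m.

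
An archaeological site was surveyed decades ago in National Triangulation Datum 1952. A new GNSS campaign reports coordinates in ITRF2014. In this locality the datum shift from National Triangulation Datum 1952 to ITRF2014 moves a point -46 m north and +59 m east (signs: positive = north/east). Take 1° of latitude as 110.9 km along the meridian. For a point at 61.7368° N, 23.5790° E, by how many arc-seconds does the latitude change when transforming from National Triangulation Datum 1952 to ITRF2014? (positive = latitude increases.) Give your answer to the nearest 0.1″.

Δφ = -1.5″

1° of latitude = 110.9 km, so Δφ = -46.0 / 110900 = -0.0004148° = -1.493″.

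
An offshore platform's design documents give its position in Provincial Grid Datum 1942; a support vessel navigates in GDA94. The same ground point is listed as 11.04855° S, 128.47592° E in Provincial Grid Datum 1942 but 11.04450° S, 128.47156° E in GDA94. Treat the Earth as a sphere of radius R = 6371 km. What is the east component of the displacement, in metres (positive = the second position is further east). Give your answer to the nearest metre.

Δφ = -11.04450° − -11.04855° = +0.00405°; Δλ = 128.47156° − 128.47592° = -0.00436°.
1° along a meridian = πR/180 = 111195 m.
ΔN = Δφ × 111195 = 450.3 m; ΔE = Δλ × 111195 × cos(-11.04855°) = -0.00436 × 111195 × 0.981465 = -475.8 m.

ΔE = -476 m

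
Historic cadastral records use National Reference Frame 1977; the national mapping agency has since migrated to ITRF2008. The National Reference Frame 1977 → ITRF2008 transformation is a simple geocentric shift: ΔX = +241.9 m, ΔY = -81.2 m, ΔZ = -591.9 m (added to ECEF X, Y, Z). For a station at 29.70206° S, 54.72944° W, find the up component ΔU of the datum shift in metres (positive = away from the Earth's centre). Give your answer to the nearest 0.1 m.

ΔU = 472.2 m

The local up (radial) axis is (cos φ cos λ, cos φ sin λ, sin φ), giving ΔU = 121.330 + 57.584 + 293.280 = 472.19 m.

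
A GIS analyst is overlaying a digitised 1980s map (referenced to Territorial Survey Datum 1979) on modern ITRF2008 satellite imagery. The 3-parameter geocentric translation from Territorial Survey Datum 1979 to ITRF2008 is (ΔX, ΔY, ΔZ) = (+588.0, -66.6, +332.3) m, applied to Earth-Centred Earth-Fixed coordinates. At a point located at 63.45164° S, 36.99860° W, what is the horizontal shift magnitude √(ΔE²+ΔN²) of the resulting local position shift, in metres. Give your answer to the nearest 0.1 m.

At φ = -63.45164°, λ = -36.99860°: sin φ = -0.894557, cos φ = 0.446953, sin λ = -0.601796, cos λ = 0.798650.
ΔE = −sin λ·ΔX + cos λ·ΔY = −(-0.601796)·(588.0) + (0.798650)·(-66.6) = 300.67 m.
ΔN = −sin φ cos λ·ΔX − sin φ sin λ·ΔY + cos φ·ΔZ = −(-0.894557)(0.798650)(588.0) − (-0.894557)(-0.601796)(-66.6) + (0.446953)(332.3) = 604.47 m.
Horizontal magnitude = √(ΔE² + ΔN²) = √(300.67² + 604.47²) = 675.11 m.

675.1 m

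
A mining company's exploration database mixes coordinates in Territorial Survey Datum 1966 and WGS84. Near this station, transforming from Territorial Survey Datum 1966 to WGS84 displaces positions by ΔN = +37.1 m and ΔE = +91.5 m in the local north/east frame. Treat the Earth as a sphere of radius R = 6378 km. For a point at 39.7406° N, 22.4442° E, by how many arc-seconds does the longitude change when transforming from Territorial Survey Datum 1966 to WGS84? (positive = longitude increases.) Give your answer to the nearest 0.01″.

Δλ = 3.85″

At latitude 39.7406°, cos φ = 0.768947.
One radian of longitude at latitude φ spans R cos φ, so Δλ = ΔE / (R cos φ) = 91.5 / (6378000 × 0.768947) = 1.8657e-05 rad = 3.848″.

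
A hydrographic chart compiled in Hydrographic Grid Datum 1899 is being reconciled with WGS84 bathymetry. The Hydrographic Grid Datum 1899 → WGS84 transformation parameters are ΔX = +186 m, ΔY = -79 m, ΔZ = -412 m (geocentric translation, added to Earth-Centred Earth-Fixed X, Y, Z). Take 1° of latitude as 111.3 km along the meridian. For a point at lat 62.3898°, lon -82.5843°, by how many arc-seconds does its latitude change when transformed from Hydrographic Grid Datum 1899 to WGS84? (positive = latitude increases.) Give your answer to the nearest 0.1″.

Δφ = -9.1″

sin φ = 0.886121, cos φ = 0.463454, sin λ = -0.991636, cos λ = 0.129067.
North component: ΔN = −sin φ cos λ·ΔX − sin φ sin λ·ΔY + cos φ·ΔZ = −(0.886121)(0.129067)(186) − (0.886121)(-0.991636)(-79) + (0.463454)(-412) = -281.63 m.
1° of latitude spans 111300 m, so Δφ = -281.63 / 111300 × 3600 = -9.109″.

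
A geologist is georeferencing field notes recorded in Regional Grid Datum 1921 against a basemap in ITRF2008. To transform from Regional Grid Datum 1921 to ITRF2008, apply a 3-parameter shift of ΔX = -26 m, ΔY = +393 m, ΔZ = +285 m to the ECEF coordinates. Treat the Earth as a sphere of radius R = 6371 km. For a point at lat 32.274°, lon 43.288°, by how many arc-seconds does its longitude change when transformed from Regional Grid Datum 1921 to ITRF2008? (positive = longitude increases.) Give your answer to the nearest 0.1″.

Δλ = 11.6″

sin φ = 0.533969, cos φ = 0.845504, sin λ = 0.685666, cos λ = 0.727916.
East component: ΔE = −sin λ·ΔX + cos λ·ΔY = −(0.685666)(-26) + (0.727916)(393) = 303.90 m.
1° of latitude spans πR/180 = 111195 m; at latitude φ, 1° of longitude spans that × cos φ = 94015.8 m, so Δλ = 303.90 / 94015.8 × 3600 = 11.637″.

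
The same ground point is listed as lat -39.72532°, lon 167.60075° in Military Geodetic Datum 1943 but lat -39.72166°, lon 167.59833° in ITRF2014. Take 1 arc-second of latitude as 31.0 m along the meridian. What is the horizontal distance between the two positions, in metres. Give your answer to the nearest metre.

458 m

Δφ = -39.72166° − -39.72532° = +0.00366°; Δλ = 167.59833° − 167.60075° = -0.00242°.
1° of latitude = 3600 × 31.00 = 111600 m.
ΔN = Δφ × 111600 = 408.5 m; ΔE = Δλ × 111600 × cos(-39.72532°) = -0.00242 × 111600 × 0.769117 = -207.7 m.
Distance = √(ΔE² + ΔN²) = √((-207.7)² + 408.5²) = 458.2 m.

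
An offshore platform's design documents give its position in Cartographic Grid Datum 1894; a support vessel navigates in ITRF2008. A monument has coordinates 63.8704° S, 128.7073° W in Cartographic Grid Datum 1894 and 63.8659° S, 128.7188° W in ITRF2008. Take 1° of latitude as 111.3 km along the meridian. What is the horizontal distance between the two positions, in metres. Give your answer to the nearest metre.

Δφ = -63.8659° − -63.8704° = +0.0045°; Δλ = -128.7188° − -128.7073° = -0.0115°.
ΔN = Δφ × 111300 = 500.8 m; ΔE = Δλ × 111300 × cos(-63.8704°) = -0.0115 × 111300 × 0.440403 = -563.7 m.
Distance = √(ΔE² + ΔN²) = √((-563.7)² + 500.8²) = 754.1 m.

754 m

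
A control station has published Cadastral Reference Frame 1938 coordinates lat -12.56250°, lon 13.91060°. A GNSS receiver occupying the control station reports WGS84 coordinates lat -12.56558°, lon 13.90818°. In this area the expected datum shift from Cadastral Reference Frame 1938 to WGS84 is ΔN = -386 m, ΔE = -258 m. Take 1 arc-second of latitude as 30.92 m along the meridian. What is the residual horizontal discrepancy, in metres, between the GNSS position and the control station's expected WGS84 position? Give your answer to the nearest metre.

43 m

Observed coordinate differences: Δφ = -0.00308°, Δλ = -0.00242°.
Converting to metres (1° lat = 111312 m, cos φ = 0.976059): observed ΔN = -342.8 m, observed ΔE = -262.9 m.
Subtracting the expected shift leaves a residual of -342.8 − (-386) = 43.2 m north and -262.9 − (-258) = -4.9 m east.
Residual distance = √(43.2² + (-4.9)²) = 43.4 m.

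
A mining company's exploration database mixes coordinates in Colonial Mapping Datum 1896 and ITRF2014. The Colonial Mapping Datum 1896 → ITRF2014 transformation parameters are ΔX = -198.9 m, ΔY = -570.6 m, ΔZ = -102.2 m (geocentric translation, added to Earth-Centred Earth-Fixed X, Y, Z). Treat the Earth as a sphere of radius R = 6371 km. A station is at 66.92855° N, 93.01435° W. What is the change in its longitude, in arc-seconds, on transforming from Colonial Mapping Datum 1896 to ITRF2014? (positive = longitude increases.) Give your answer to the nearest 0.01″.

sin φ = 0.920017, cos φ = 0.391879, sin λ = -0.998616, cos λ = -0.052586.
East component: ΔE = −sin λ·ΔX + cos λ·ΔY = −(-0.998616)(-198.9) + (-0.052586)(-570.6) = -168.62 m.
1° of latitude spans πR/180 = 111195 m; at latitude φ, 1° of longitude spans that × cos φ = 43574.9 m, so Δλ = -168.62 / 43574.9 × 3600 = -13.931″.

Δλ = -13.93″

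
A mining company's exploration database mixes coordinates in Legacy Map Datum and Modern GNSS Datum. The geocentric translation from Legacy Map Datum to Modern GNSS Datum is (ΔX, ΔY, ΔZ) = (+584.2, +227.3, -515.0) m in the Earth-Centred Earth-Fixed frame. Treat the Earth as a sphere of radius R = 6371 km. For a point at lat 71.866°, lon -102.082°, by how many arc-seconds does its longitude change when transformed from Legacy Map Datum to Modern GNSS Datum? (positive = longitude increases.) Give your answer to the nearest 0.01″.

Δλ = 54.47″

sin φ = 0.950331, cos φ = 0.311240, sin λ = -0.977849, cos λ = -0.209311.
East component: ΔE = −sin λ·ΔX + cos λ·ΔY = −(-0.977849)(584.2) + (-0.209311)(227.3) = 523.68 m.
1° of latitude spans πR/180 = 111195 m; at latitude φ, 1° of longitude spans that × cos φ = 34608.4 m, so Δλ = 523.68 / 34608.4 × 3600 = 54.474″.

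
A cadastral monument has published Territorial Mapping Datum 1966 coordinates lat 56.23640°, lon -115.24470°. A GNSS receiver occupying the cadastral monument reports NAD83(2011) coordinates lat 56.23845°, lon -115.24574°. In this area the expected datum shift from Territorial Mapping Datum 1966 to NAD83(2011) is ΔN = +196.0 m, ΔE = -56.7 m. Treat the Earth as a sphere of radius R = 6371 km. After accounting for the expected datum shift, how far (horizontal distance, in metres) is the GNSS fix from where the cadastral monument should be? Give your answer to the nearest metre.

Observed coordinate differences: Δφ = +0.00205°, Δλ = -0.00104°.
Converting to metres (1° lat = 111195 m, cos φ = 0.555768): observed ΔN = 227.9 m, observed ΔE = -64.3 m.
Subtracting the expected shift leaves a residual of 227.9 − (196.0) = 31.9 m north and -64.3 − (-56.7) = -7.6 m east.
Residual distance = √(31.9² + (-7.6)²) = 32.8 m.

33 m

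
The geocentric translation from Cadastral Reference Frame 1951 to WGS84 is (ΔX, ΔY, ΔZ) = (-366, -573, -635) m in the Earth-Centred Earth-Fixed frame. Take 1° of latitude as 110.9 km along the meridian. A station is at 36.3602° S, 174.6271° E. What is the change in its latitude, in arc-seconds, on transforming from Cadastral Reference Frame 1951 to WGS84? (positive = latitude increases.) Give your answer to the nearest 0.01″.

Δφ = -10.62″

sin φ = -0.592860, cos φ = 0.805306, sin λ = 0.093637, cos λ = -0.995606.
North component: ΔN = −sin φ cos λ·ΔX − sin φ sin λ·ΔY + cos φ·ΔZ = −(-0.592860)(-0.995606)(-366) − (-0.592860)(0.093637)(-573) + (0.805306)(-635) = -327.15 m.
1° of latitude spans 110900 m, so Δφ = -327.15 / 110900 × 3600 = -10.620″.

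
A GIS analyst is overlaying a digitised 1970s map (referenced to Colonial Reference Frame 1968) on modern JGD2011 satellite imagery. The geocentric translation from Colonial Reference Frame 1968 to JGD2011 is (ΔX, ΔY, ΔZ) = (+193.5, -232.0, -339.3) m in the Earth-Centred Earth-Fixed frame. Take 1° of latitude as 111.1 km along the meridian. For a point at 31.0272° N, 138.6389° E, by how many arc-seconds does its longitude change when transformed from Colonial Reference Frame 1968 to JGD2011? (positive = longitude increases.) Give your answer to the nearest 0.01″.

Δλ = 1.75″

sin φ = 0.515445, cos φ = 0.856923, sin λ = 0.660802, cos λ = -0.750560.
East component: ΔE = −sin λ·ΔX + cos λ·ΔY = −(0.660802)(193.5) + (-0.750560)(-232.0) = 46.26 m.
1° of latitude spans 111100 m; at latitude φ, 1° of longitude spans that × cos φ = 95204.1 m, so Δλ = 46.26 / 95204.1 × 3600 = 1.749″.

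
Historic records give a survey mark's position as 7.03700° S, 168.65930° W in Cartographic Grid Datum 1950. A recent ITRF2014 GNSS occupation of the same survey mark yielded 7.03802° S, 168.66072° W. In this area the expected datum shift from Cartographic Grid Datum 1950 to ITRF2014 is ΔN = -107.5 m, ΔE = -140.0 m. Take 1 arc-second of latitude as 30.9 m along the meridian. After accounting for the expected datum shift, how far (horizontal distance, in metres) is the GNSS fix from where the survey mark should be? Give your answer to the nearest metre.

18 m

Observed coordinate differences: Δφ = -0.00102°, Δλ = -0.00142°.
Converting to metres (1° lat = 111240 m, cos φ = 0.992467): observed ΔN = -113.5 m, observed ΔE = -156.8 m.
Subtracting the expected shift leaves a residual of -113.5 − (-107.5) = -6.0 m north and -156.8 − (-140.0) = -16.8 m east.
Residual distance = √((-6.0)² + (-16.8)²) = 17.8 m.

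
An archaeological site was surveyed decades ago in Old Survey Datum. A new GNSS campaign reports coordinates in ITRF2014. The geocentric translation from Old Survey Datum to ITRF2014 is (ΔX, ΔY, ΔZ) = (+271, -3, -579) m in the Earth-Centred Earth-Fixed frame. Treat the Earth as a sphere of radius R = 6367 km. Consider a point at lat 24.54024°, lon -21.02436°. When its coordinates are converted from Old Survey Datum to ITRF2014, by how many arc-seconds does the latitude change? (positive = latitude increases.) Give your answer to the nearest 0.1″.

sin φ = 0.415332, cos φ = 0.909670, sin λ = -0.358765, cos λ = 0.933428.
North component: ΔN = −sin φ cos λ·ΔX − sin φ sin λ·ΔY + cos φ·ΔZ = −(0.415332)(0.933428)(271) − (0.415332)(-0.358765)(-3) + (0.909670)(-579) = -632.21 m.
1° of latitude spans πR/180 = 111125 m, so Δφ = -632.21 / 111125 × 3600 = -20.481″.

Δφ = -20.5″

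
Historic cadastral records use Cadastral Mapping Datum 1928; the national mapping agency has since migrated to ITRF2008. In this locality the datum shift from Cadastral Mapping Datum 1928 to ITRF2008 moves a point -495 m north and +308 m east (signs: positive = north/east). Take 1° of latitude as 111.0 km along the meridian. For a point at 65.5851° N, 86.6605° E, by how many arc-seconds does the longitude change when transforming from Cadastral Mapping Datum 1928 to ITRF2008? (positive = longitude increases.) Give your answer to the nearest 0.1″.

At latitude 65.5851°, cos φ = 0.413341.
1° of longitude at this latitude = 111.0 × cos φ = 45.88 km, so Δλ = 308.0 / 45880.9 = 0.0067130° = 24.167″.

Δλ = 24.2″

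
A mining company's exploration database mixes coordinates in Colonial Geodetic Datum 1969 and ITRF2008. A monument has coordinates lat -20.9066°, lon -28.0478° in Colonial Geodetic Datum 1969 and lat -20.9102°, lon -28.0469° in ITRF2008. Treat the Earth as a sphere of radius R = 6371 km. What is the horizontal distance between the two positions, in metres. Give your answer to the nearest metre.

Δφ = -20.9102° − -20.9066° = -0.0036°; Δλ = -28.0469° − -28.0478° = +0.0009°.
1° along a meridian = πR/180 = 111195 m.
ΔN = Δφ × 111195 = -400.3 m; ΔE = Δλ × 111195 × cos(-20.9066°) = +0.0009 × 111195 × 0.934163 = 93.5 m.
Distance = √(ΔE² + ΔN²) = √(93.5² + (-400.3)²) = 411.1 m.

411 m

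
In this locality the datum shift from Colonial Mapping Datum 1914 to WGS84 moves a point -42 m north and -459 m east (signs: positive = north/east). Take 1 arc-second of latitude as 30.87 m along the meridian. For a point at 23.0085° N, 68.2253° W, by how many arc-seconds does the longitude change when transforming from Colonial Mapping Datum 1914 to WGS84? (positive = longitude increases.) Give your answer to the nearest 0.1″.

At latitude 23.0085°, cos φ = 0.920447.
1″ of longitude at this latitude = 30.87 × cos φ = 28.4142 m, so Δλ = -459.0 / 28.4142 = -16.154″.

Δλ = -16.2″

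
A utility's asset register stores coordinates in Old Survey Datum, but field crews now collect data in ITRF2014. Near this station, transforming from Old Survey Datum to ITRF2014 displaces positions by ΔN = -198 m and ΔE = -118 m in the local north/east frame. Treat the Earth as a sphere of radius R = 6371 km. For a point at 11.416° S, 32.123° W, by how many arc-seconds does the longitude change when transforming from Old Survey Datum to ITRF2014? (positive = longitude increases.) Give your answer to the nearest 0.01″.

At latitude -11.416°, cos φ = 0.980216.
One radian of longitude at latitude φ spans R cos φ, so Δλ = ΔE / (R cos φ) = -118.0 / (6371000 × 0.980216) = -1.8895e-05 rad = -3.897″.

Δλ = -3.90″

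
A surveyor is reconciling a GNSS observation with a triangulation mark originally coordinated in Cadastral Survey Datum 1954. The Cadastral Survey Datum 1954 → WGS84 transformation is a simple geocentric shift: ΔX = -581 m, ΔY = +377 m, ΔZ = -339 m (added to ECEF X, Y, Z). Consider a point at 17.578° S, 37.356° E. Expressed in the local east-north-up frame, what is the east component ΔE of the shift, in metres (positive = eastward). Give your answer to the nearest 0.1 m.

The local east axis at (φ, λ) is (−sin λ, cos λ, 0), so ΔE = −sin(37.356°)·(-581) + cos(37.356°)·377 = 652.20 m.

ΔE = 652.2 m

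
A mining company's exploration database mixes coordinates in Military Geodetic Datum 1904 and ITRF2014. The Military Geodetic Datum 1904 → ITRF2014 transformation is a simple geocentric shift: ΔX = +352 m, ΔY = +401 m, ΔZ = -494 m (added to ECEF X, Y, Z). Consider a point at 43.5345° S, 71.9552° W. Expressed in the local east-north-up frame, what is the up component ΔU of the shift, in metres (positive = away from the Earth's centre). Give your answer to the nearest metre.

At φ = -43.5345°, λ = -71.9552°: sin φ = -0.688791, cos φ = 0.724960, sin λ = -0.950815, cos λ = 0.309761.
ΔU = cos φ cos λ·ΔX + cos φ sin λ·ΔY + sin φ·ΔZ = (0.724960)(0.309761)(352) + (0.724960)(-0.950815)(401) + (-0.688791)(-494) = 142.90 m.

ΔU = 143 m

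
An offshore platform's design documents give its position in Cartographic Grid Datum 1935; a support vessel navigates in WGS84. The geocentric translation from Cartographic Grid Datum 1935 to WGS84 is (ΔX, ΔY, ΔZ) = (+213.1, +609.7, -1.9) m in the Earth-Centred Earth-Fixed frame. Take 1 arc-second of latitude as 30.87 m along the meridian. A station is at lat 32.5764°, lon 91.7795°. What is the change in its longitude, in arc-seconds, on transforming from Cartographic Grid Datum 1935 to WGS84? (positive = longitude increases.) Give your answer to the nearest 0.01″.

sin φ = 0.538424, cos φ = 0.842674, sin λ = 0.999518, cos λ = -0.031053.
East component: ΔE = −sin λ·ΔX + cos λ·ΔY = −(0.999518)(213.1) + (-0.031053)(609.7) = -231.93 m.
1° of latitude spans 3600 × 30.87 = 111132 m; at latitude φ, 1° of longitude spans that × cos φ = 93648.1 m, so Δλ = -231.93 / 93648.1 × 3600 = -8.916″.

Δλ = -8.92″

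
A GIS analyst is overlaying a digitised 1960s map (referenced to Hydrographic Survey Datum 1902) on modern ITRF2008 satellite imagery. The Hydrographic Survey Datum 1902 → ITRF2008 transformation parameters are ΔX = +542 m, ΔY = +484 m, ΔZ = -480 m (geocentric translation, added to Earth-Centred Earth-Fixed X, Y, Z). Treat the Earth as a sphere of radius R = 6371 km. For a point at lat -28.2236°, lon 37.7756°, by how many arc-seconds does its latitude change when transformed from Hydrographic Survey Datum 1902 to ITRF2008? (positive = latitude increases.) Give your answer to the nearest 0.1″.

Δφ = -2.6″

sin φ = -0.472914, cos φ = 0.881109, sin λ = 0.612571, cos λ = 0.790416.
North component: ΔN = −sin φ cos λ·ΔX − sin φ sin λ·ΔY + cos φ·ΔZ = −(-0.472914)(0.790416)(542) − (-0.472914)(0.612571)(484) + (0.881109)(-480) = -80.12 m.
1° of latitude spans πR/180 = 111195 m, so Δφ = -80.12 / 111195 × 3600 = -2.594″.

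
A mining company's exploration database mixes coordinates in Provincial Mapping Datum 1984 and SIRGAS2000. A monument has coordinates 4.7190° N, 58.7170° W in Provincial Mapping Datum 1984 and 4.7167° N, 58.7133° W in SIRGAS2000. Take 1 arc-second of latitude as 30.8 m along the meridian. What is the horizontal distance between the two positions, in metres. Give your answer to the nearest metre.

Δφ = 4.7167° − 4.7190° = -0.0023°; Δλ = -58.7133° − -58.7170° = +0.0037°.
1° of latitude = 3600 × 30.80 = 110880 m.
ΔN = Δφ × 110880 = -255.0 m; ΔE = Δλ × 110880 × cos(4.7190°) = +0.0037 × 110880 × 0.996610 = 408.9 m.
Distance = √(ΔE² + ΔN²) = √(408.9² + (-255.0)²) = 481.9 m.

482 m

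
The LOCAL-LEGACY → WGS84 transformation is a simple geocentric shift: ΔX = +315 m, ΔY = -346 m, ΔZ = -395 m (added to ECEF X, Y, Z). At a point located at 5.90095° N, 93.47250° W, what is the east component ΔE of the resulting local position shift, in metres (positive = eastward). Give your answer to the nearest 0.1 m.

At φ = 5.90095°, λ = -93.47250°: sin φ = 0.102809, cos φ = 0.994701, sin λ = -0.998164, cos λ = -0.060569.
ΔE = −sin λ·ΔX + cos λ·ΔY = −(-0.998164)·(315) + (-0.060569)·(-346) = 335.38 m.

ΔE = 335.4 m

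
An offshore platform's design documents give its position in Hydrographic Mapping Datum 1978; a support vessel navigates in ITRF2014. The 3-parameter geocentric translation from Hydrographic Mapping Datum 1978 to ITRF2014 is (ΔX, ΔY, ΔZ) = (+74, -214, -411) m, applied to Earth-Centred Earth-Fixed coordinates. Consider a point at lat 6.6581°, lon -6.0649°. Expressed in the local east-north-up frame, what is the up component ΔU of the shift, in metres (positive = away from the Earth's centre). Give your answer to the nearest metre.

ΔU = 48 m

At φ = 6.6581°, λ = -6.0649°: sin φ = 0.115944, cos φ = 0.993256, sin λ = -0.105655, cos λ = 0.994403.
ΔU = cos φ cos λ·ΔX + cos φ sin λ·ΔY + sin φ·ΔZ = (0.993256)(0.994403)(74) + (0.993256)(-0.105655)(-214) + (0.115944)(-411) = 47.89 m.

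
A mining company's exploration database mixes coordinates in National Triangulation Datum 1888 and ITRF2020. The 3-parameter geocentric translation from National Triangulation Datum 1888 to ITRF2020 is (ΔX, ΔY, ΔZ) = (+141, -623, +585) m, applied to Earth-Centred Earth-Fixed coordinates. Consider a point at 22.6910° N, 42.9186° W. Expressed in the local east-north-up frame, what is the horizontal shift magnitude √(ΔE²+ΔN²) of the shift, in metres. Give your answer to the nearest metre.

At φ = 22.6910°, λ = -42.9186°: sin φ = 0.385761, cos φ = 0.922599, sin λ = -0.680959, cos λ = 0.732322.
ΔE = −sin λ·ΔX + cos λ·ΔY = −(-0.680959)·(141) + (0.732322)·(-623) = -360.22 m.
ΔN = −sin φ cos λ·ΔX − sin φ sin λ·ΔY + cos φ·ΔZ = −(0.385761)(0.732322)(141) − (0.385761)(-0.680959)(-623) + (0.922599)(585) = 336.23 m.
Horizontal magnitude = √(ΔE² + ΔN²) = √((-360.22)² + 336.23²) = 492.76 m.

493 m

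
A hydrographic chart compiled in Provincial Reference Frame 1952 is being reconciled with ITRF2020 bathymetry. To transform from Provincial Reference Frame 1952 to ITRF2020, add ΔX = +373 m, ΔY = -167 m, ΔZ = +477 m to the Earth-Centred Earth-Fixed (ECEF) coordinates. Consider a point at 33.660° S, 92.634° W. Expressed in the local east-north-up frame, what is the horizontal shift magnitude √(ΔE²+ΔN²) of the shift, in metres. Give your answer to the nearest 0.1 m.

The local east axis at (φ, λ) is (−sin λ, cos λ, 0), so ΔE = −sin(-92.634°)·373 + cos(-92.634°)·(-167) = 380.28 m.
The local north axis is (−sin φ cos λ, −sin φ sin λ, cos φ), giving ΔN = -9.501 + 92.464 + 397.027 = 479.99 m.
Horizontal magnitude = √(ΔE² + ΔN²) = √(380.28² + 479.99²) = 612.38 m.

612.4 m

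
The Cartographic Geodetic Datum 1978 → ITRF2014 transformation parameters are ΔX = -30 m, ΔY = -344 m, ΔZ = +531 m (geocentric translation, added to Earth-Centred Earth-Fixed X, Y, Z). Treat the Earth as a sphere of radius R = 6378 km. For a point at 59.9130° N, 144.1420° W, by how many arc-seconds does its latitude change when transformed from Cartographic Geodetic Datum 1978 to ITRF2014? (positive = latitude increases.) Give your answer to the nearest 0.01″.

Δφ = 2.29″

sin φ = 0.865265, cos φ = 0.501314, sin λ = -0.585778, cos λ = -0.810471.
North component: ΔN = −sin φ cos λ·ΔX − sin φ sin λ·ΔY + cos φ·ΔZ = −(0.865265)(-0.810471)(-30) − (0.865265)(-0.585778)(-344) + (0.501314)(531) = 70.80 m.
1° of latitude spans πR/180 = 111317 m, so Δφ = 70.80 / 111317 × 3600 = 2.290″.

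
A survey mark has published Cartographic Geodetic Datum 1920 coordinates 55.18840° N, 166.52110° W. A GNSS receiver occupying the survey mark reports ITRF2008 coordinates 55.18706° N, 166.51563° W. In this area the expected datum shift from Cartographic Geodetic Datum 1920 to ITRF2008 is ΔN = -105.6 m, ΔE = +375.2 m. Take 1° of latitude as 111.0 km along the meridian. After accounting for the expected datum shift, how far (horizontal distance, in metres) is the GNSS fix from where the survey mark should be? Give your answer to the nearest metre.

Observed coordinate differences: Δφ = -0.00134°, Δλ = +0.00547°.
Converting to metres (1° lat = 111000 m, cos φ = 0.570880): observed ΔN = -148.7 m, observed ΔE = 346.6 m.
Subtracting the expected shift leaves a residual of -148.7 − (-105.6) = -43.1 m north and 346.6 − (375.2) = -28.6 m east.
Residual distance = √((-43.1)² + (-28.6)²) = 51.7 m.

52 m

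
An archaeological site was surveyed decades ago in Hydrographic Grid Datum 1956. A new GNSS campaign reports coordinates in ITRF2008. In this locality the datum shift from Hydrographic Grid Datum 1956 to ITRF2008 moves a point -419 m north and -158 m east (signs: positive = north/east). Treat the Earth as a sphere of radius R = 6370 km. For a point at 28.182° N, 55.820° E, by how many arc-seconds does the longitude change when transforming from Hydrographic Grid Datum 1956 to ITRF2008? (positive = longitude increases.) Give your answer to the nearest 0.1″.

Δλ = -5.8″

At latitude 28.182°, cos φ = 0.881452.
One radian of longitude at latitude φ spans R cos φ, so Δλ = ΔE / (R cos φ) = -158.0 / (6370000 × 0.881452) = -2.8140e-05 rad = -5.804″.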